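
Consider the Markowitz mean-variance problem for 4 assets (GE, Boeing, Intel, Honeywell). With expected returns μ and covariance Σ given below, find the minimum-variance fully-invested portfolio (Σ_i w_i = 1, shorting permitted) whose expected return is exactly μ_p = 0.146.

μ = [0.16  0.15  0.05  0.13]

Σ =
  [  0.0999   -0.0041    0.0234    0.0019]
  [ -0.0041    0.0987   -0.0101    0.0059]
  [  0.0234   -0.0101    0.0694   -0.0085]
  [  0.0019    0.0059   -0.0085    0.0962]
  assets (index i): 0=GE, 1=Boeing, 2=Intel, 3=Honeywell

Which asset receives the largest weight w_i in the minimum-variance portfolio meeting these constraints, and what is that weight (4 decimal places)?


GE (0.3693)

p=Σ⁻¹μ = [1.5013  1.5670  0.5989  1.2785]
q=Σ⁻¹𝟙 = [6.7243  11.3067  15.1231  10.9050]
a=μᵀp=0.671409  b=𝟙ᵀp=4.945700  c=𝟙ᵀq=44.059096  D=ac−b²=5.121714
λ₁=(c·0.146−b)/D = (44.059096·0.146−4.945700)/5.121714 = 0.290318
λ₂=(a−b·0.146)/D = (0.671409−4.945700·0.146)/5.121714 = -0.009892
w* = 0.290318·p + -0.009892·q:
  w_0 = 0.290318·1.5013 + -0.009892·6.7243 = 0.3693  (GE)
  w_1 = 0.290318·1.5670 + -0.009892·11.3067 = 0.3431  (Boeing)
  w_2 = 0.290318·0.5989 + -0.009892·15.1231 = 0.0243  (Intel)
  w_3 = 0.290318·1.2785 + -0.009892·10.9050 = 0.2633  (Honeywell)
Σw_i=1.0000  μᵀw=0.1460
σ²=wᵀΣw=λ₁·μ_p+λ₂ = 0.290318·0.146 + -0.009892 = 0.032495 ≈ 0.0325


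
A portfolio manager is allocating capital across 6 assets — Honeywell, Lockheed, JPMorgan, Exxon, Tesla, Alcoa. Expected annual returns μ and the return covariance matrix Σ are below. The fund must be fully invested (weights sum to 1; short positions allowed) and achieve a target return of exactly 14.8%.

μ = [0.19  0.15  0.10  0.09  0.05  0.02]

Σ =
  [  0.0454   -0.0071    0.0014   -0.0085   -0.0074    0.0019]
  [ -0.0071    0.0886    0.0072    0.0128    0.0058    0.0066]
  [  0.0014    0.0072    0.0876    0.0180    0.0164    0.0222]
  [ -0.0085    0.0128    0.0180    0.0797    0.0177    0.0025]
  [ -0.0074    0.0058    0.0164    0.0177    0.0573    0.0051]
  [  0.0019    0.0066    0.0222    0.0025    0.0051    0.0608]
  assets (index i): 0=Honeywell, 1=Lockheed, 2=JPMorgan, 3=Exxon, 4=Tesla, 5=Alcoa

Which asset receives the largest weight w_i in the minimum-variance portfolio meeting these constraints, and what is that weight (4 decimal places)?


Honeywell (0.5055)

p=Σ⁻¹μ = [4.7986  1.8501  0.6383  1.0250  0.8384  -0.3674]
q=Σ⁻¹𝟙 = [27.3018  10.0127  2.2893  9.5623  15.2877  11.9959]
a=μᵀp=1.379905  b=𝟙ᵀp=8.783072  c=𝟙ᵀq=76.449548  D=ac−b²=28.350753
λ₁=(c·0.148−b)/D = (76.449548·0.148−8.783072)/28.350753 = 0.089291
λ₂=(a−b·0.148)/D = (1.379905−8.783072·0.148)/28.350753 = 0.002822
w* = 0.089291·p + 0.002822·q:
  w_0 = 0.089291·4.7986 + 0.002822·27.3018 = 0.5055  (Honeywell)
  w_1 = 0.089291·1.8501 + 0.002822·10.0127 = 0.1935  (Lockheed)
  w_2 = 0.089291·0.6383 + 0.002822·2.2893 = 0.0635  (JPMorgan)
  w_3 = 0.089291·1.0250 + 0.002822·9.5623 = 0.1185  (Exxon)
  w_4 = 0.089291·0.8384 + 0.002822·15.2877 = 0.1180  (Tesla)
  w_5 = 0.089291·-0.3674 + 0.002822·11.9959 = 0.0011  (Alcoa)
Σw_i=1.0000  μᵀw=0.1480
σ²=wᵀΣw=λ₁·μ_p+λ₂ = 0.089291·0.148 + 0.002822 = 0.016037 ≈ 0.0160


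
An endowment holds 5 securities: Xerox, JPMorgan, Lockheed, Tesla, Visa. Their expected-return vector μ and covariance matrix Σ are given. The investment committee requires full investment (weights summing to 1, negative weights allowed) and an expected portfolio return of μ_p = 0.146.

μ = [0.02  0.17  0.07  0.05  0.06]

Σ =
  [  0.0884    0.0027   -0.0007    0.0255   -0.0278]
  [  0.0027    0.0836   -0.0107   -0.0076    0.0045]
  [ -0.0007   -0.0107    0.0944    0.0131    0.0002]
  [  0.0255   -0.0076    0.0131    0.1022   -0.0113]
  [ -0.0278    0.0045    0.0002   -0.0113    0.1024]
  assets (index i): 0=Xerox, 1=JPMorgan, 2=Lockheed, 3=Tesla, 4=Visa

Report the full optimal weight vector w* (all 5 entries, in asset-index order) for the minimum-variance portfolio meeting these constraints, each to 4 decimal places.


-0.1181  0.7298  0.2197  0.1195  0.0491

u=Σ⁻¹μ = [0.1985  2.1611  0.9103  0.5505  0.6038]
v=Σ⁻¹𝟙 = [13.0909  12.9136  11.0763  7.5588  13.5646]
a=μᵀu=0.498838  b=𝟙ᵀu=4.424288  c=𝟙ᵀv=58.204180  D=ac−b²=9.460117
λ₁=(c·0.146−b)/D = (58.204180·0.146−4.424288)/9.460117 = 0.430600
λ₂=(a−b·0.146)/D = (0.498838−4.424288·0.146)/9.460117 = -0.015550
w* = 0.430600·u + -0.015550·v:
  w_0 = 0.430600·0.1985 + -0.015550·13.0909 = -0.1181  (Xerox)
  w_1 = 0.430600·2.1611 + -0.015550·12.9136 = 0.7298  (JPMorgan)
  w_2 = 0.430600·0.9103 + -0.015550·11.0763 = 0.2197  (Lockheed)
  w_3 = 0.430600·0.5505 + -0.015550·7.5588 = 0.1195  (Tesla)
  w_4 = 0.430600·0.6038 + -0.015550·13.5646 = 0.0491  (Visa)
Σw_i=1.0000  μᵀw=0.1460
σ²=wᵀΣw=λ₁·μ_p+λ₂ = 0.430600·0.146 + -0.015550 = 0.047317 ≈ 0.0473


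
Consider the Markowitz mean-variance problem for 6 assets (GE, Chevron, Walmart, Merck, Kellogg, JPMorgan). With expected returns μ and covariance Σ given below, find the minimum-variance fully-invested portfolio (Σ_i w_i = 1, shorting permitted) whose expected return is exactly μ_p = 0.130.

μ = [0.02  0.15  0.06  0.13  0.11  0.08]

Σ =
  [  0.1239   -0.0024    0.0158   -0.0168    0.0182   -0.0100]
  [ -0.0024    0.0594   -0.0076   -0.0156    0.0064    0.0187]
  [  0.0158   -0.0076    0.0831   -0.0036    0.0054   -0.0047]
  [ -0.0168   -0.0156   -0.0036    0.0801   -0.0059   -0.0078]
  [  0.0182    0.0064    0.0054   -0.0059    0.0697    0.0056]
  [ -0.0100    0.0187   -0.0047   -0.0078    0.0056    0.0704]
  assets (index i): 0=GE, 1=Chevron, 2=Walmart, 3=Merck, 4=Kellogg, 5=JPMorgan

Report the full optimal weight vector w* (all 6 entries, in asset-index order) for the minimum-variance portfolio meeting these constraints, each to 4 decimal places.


p=Σ⁻¹μ = [0.2834  2.9741  0.9968  2.4636  1.3125  0.6217]
q=Σ⁻¹𝟙 = [9.1666  19.2210  13.0248  20.7097  9.9061  12.7771]
a=μᵀp=1.025973  b=𝟙ᵀp=8.652068  c=𝟙ᵀq=84.805300  D=ac−b²=12.149691
λ₁=(c·0.130−b)/D = (84.805300·0.130−8.652068)/12.149691 = 0.195282
λ₂=(a−b·0.130)/D = (1.025973−8.652068·0.130)/12.149691 = -0.008132
w* = 0.195282·p + -0.008132·q:
  w_0 = 0.195282·0.2834 + -0.008132·9.1666 = -0.0192  (GE)
  w_1 = 0.195282·2.9741 + -0.008132·19.2210 = 0.4245  (Chevron)
  w_2 = 0.195282·0.9968 + -0.008132·13.0248 = 0.0887  (Walmart)
  w_3 = 0.195282·2.4636 + -0.008132·20.7097 = 0.3127  (Merck)
  w_4 = 0.195282·1.3125 + -0.008132·9.9061 = 0.1758  (Kellogg)
  w_5 = 0.195282·0.6217 + -0.008132·12.7771 = 0.0175  (JPMorgan)
Σw_i=1.0000  μᵀw=0.1300
σ²=wᵀΣw=λ₁·μ_p+λ₂ = 0.195282·0.130 + -0.008132 = 0.017255 ≈ 0.0173

-0.0192  0.4245  0.0887  0.3127  0.1758  0.0175


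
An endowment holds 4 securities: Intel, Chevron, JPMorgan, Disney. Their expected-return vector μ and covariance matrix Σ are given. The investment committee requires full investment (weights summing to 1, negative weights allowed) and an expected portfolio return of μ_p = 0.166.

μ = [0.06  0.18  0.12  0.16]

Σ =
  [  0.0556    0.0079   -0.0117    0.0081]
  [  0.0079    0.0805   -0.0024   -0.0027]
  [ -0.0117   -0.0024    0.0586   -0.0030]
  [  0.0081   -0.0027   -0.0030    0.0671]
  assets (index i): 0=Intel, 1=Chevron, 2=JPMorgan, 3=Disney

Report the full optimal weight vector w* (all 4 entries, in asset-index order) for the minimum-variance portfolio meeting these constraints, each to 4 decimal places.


p=Σ⁻¹μ = [0.9065  2.3032  2.4499  2.4773]
q=Σ⁻¹𝟙 = [18.9111  11.6957  22.0402  14.0763]
a=μᵀp=1.159323  b=𝟙ᵀp=8.136930  c=𝟙ᵀq=66.723345  D=ac−b²=11.144248
λ₁=(c·0.166−b)/D = (66.723345·0.166−8.136930)/11.144248 = 0.263736
λ₂=(a−b·0.166)/D = (1.159323−8.136930·0.166)/11.144248 = -0.017175
w* = 0.263736·p + -0.017175·q:
  w_0 = 0.263736·0.9065 + -0.017175·18.9111 = -0.0857  (Intel)
  w_1 = 0.263736·2.3032 + -0.017175·11.6957 = 0.4066  (Chevron)
  w_2 = 0.263736·2.4499 + -0.017175·22.0402 = 0.2676  (JPMorgan)
  w_3 = 0.263736·2.4773 + -0.017175·14.0763 = 0.4116  (Disney)
Σw_i=1.0000  μᵀw=0.1660
σ²=wᵀΣw=λ₁·μ_p+λ₂ = 0.263736·0.166 + -0.017175 = 0.026605 ≈ 0.0266

-0.0857  0.4066  0.2676  0.4116


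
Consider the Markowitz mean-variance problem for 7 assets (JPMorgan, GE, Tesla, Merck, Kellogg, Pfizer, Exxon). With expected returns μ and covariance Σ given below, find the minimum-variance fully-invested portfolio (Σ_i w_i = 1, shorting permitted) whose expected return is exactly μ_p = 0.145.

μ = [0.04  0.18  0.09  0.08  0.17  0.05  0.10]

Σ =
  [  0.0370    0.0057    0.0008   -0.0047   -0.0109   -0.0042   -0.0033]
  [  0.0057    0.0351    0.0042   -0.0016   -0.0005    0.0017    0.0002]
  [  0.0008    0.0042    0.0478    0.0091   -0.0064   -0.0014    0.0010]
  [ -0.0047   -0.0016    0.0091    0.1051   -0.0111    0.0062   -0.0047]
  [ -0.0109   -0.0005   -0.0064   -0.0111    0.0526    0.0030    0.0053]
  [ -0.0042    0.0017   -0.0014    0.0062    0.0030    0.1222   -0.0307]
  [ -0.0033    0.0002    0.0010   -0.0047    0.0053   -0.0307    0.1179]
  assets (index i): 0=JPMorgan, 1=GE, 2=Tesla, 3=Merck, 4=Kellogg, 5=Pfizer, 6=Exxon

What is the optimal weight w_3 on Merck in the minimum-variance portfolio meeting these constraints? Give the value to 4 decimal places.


0.0769

x=Σ⁻¹μ = [1.7779  4.7139  1.7424  1.1937  3.9939  0.4845  0.8694]
y=Σ⁻¹𝟙 = [36.1257  20.6293  20.1875  12.7396  30.0873  10.8124  11.2575]
a=μᵀx=1.962040  b=𝟙ᵀx=14.775574  c=𝟙ᵀy=141.839471  D=ac−b²=59.977184
λ₁=(c·0.145−b)/D = (141.839471·0.145−14.775574)/59.977184 = 0.096556
λ₂=(a−b·0.145)/D = (1.962040−14.775574·0.145)/59.977184 = -0.003008
w* = 0.096556·x + -0.003008·y:
  w_0 = 0.096556·1.7779 + -0.003008·36.1257 = 0.0630  (JPMorgan)
  w_1 = 0.096556·4.7139 + -0.003008·20.6293 = 0.3931  (GE)
  w_2 = 0.096556·1.7424 + -0.003008·20.1875 = 0.1075  (Tesla)
  w_3 = 0.096556·1.1937 + -0.003008·12.7396 = 0.0769  (Merck)
  w_4 = 0.096556·3.9939 + -0.003008·30.0873 = 0.2951  (Kellogg)
  w_5 = 0.096556·0.4845 + -0.003008·10.8124 = 0.0143  (Pfizer)
  w_6 = 0.096556·0.8694 + -0.003008·11.2575 = 0.0501  (Exxon)
Σw_i=1.0000  μᵀw=0.1450
σ²=wᵀΣw=λ₁·μ_p+λ₂ = 0.096556·0.145 + -0.003008 = 0.010992 ≈ 0.0110


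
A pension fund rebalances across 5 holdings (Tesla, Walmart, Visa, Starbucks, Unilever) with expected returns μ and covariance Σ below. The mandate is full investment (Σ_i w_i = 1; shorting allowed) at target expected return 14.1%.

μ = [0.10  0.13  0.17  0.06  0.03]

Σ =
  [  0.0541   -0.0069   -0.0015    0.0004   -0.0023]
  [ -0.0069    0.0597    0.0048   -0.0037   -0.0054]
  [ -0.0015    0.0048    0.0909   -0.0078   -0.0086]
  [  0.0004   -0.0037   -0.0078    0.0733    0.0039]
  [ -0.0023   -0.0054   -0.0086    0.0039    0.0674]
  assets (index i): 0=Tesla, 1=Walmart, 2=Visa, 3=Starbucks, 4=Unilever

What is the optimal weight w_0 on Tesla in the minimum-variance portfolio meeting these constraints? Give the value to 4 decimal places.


x=Σ⁻¹μ = [2.2428  2.4285  1.9579  1.0892  0.9030]
y=Σ⁻¹𝟙 = [22.1643  20.8121  13.2678  15.0218  18.0843]
a=μᵀx=0.965266  b=𝟙ᵀx=8.621376  c=𝟙ᵀy=89.350388  D=ac−b²=11.918733
λ₁=(c·0.141−b)/D = (89.350388·0.141−8.621376)/11.918733 = 0.333679
λ₂=(a−b·0.141)/D = (0.965266−8.621376·0.141)/11.918733 = -0.021005
w* = 0.333679·x + -0.021005·y:
  w_0 = 0.333679·2.2428 + -0.021005·22.1643 = 0.2828  (Tesla)
  w_1 = 0.333679·2.4285 + -0.021005·20.8121 = 0.3732  (Walmart)
  w_2 = 0.333679·1.9579 + -0.021005·13.2678 = 0.3746  (Visa)
  w_3 = 0.333679·1.0892 + -0.021005·15.0218 = 0.0479  (Starbucks)
  w_4 = 0.333679·0.9030 + -0.021005·18.0843 = -0.0785  (Unilever)
Σw_i=1.0000  μᵀw=0.1410
σ²=wᵀΣw=λ₁·μ_p+λ₂ = 0.333679·0.141 + -0.021005 = 0.026044 ≈ 0.0260

0.2828


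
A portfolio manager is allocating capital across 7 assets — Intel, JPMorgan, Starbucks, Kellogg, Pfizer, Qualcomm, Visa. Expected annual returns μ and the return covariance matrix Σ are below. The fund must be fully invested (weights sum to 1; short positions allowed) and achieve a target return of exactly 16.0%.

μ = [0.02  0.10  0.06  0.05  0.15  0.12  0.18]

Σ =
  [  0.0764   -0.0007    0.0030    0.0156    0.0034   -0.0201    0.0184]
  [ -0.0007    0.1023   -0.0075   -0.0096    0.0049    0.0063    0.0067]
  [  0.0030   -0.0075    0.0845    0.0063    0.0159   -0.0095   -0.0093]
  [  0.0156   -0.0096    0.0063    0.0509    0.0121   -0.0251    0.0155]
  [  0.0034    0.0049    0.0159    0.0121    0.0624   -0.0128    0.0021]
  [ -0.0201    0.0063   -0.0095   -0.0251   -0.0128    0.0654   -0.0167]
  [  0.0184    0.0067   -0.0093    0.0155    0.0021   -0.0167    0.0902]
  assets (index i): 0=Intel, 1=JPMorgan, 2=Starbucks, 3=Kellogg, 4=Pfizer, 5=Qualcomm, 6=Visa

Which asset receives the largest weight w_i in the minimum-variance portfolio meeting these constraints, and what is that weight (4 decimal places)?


Pfizer (0.3600)

g=Σ⁻¹μ = [0.2147  0.6768  0.8489  1.3941  2.5088  3.5864  2.3551]
h=Σ⁻¹𝟙 = [13.4580  9.8346  12.9857  27.2328  12.9722  36.0750  10.6469]
a=μᵀg=1.423202  b=𝟙ᵀg=11.584663  c=𝟙ᵀh=123.205111  D=ac−b²=41.141362
λ₁=(c·0.160−b)/D = (123.205111·0.160−11.584663)/41.141362 = 0.197566
λ₂=(a−b·0.160)/D = (1.423202−11.584663·0.160)/41.141362 = -0.010460
w* = 0.197566·g + -0.010460·h:
  w_0 = 0.197566·0.2147 + -0.010460·13.4580 = -0.0984  (Intel)
  w_1 = 0.197566·0.6768 + -0.010460·9.8346 = 0.0308  (JPMorgan)
  w_2 = 0.197566·0.8489 + -0.010460·12.9857 = 0.0319  (Starbucks)
  w_3 = 0.197566·1.3941 + -0.010460·27.2328 = -0.0094  (Kellogg)
  w_4 = 0.197566·2.5088 + -0.010460·12.9722 = 0.3600  (Pfizer)
  w_5 = 0.197566·3.5864 + -0.010460·36.0750 = 0.3312  (Qualcomm)
  w_6 = 0.197566·2.3551 + -0.010460·10.6469 = 0.3539  (Visa)
Σw_i=1.0000  μᵀw=0.1600
σ²=wᵀΣw=λ₁·μ_p+λ₂ = 0.197566·0.160 + -0.010460 = 0.021151 ≈ 0.0212


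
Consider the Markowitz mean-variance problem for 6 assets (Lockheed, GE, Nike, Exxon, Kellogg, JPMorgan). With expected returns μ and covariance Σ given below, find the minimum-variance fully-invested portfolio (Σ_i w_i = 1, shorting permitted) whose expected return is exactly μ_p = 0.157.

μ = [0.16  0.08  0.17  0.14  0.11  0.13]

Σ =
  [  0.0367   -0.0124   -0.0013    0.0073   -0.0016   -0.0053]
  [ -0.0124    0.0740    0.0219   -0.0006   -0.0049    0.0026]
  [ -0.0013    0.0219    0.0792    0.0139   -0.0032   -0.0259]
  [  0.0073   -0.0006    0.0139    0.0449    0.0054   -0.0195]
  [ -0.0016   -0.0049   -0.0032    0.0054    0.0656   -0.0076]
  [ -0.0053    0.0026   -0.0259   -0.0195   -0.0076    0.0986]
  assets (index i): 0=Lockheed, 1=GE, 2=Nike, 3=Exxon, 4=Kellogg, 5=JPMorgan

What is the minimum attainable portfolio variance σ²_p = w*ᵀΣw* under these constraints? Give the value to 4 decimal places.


0.0137

u=Σ⁻¹μ = [4.8567  1.2285  2.4580  2.5726  2.1272  2.8655]
v=Σ⁻¹𝟙 = [32.8807  15.9699  12.6204  19.7463  18.5621  20.1394]
a=μᵀu=2.259874  b=𝟙ᵀu=16.108424  c=𝟙ᵀv=119.918924  D=ac−b²=11.520279
λ₁=(c·0.157−b)/D = (119.918924·0.157−16.108424)/11.520279 = 0.236005
λ₂=(a−b·0.157)/D = (2.259874−16.108424·0.157)/11.520279 = -0.023363
w* = 0.236005·u + -0.023363·v:
  w_0 = 0.236005·4.8567 + -0.023363·32.8807 = 0.3780  (Lockheed)
  w_1 = 0.236005·1.2285 + -0.023363·15.9699 = -0.0832  (GE)
  w_2 = 0.236005·2.4580 + -0.023363·12.6204 = 0.2853  (Nike)
  w_3 = 0.236005·2.5726 + -0.023363·19.7463 = 0.1458  (Exxon)
  w_4 = 0.236005·2.1272 + -0.023363·18.5621 = 0.0684  (Kellogg)
  w_5 = 0.236005·2.8655 + -0.023363·20.1394 = 0.2058  (JPMorgan)
Σw_i=1.0000  μᵀw=0.1570
σ²=wᵀΣw=λ₁·μ_p+λ₂ = 0.236005·0.157 + -0.023363 = 0.013690 ≈ 0.0137


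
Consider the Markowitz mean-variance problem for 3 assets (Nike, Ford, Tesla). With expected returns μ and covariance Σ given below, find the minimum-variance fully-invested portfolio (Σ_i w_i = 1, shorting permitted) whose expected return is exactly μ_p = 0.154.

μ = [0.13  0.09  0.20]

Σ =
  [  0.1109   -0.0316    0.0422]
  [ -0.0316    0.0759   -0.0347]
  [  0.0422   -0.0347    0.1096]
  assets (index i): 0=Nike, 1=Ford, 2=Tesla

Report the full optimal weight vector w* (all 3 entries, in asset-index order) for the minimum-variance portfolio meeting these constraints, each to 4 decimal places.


0.0931  0.3590  0.5480

x=Σ⁻¹μ = [1.0731  2.6634  2.2549]
y=Σ⁻¹𝟙 = [11.0012  23.3734  12.2884]
a=μᵀx=0.830192  b=𝟙ᵀx=5.991444  c=𝟙ᵀy=46.663028  D=ac−b²=2.841892
λ₁=(c·0.154−b)/D = (46.663028·0.154−5.991444)/2.841892 = 0.420376
λ₂=(a−b·0.154)/D = (0.830192−5.991444·0.154)/2.841892 = -0.032545
w* = 0.420376·x + -0.032545·y:
  w_0 = 0.420376·1.0731 + -0.032545·11.0012 = 0.0931  (Nike)
  w_1 = 0.420376·2.6634 + -0.032545·23.3734 = 0.3590  (Ford)
  w_2 = 0.420376·2.2549 + -0.032545·12.2884 = 0.5480  (Tesla)
Σw_i=1.0000  μᵀw=0.1540
σ²=wᵀΣw=λ₁·μ_p+λ₂ = 0.420376·0.154 + -0.032545 = 0.032193 ≈ 0.0322


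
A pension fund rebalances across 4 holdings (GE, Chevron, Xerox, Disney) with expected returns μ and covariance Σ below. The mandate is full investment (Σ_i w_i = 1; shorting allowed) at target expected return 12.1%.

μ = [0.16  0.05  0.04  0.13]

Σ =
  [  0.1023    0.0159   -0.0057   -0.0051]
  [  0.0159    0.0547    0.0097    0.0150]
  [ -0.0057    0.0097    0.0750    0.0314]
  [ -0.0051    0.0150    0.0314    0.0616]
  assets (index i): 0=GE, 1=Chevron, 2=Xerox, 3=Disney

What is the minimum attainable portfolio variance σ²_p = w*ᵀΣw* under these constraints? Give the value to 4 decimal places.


0.0291

u=Σ⁻¹μ = [1.6987  -0.1970  -0.3491  2.4770]
v=Σ⁻¹𝟙 = [8.9525  11.4759  8.3813  9.9082]
a=μᵀu=0.569978  b=𝟙ᵀu=3.629513  c=𝟙ᵀv=38.717898  D=ac−b²=8.894996
λ₁=(c·0.121−b)/D = (38.717898·0.121−3.629513)/8.894996 = 0.118646
λ₂=(a−b·0.121)/D = (0.569978−3.629513·0.121)/8.894996 = 0.014706
w* = 0.118646·u + 0.014706·v:
  w_0 = 0.118646·1.6987 + 0.014706·8.9525 = 0.3332  (GE)
  w_1 = 0.118646·-0.1970 + 0.014706·11.4759 = 0.1454  (Chevron)
  w_2 = 0.118646·-0.3491 + 0.014706·8.3813 = 0.0818  (Xerox)
  w_3 = 0.118646·2.4770 + 0.014706·9.9082 = 0.4396  (Disney)
Σw_i=1.0000  μᵀw=0.1210
σ²=wᵀΣw=λ₁·μ_p+λ₂ = 0.118646·0.121 + 0.014706 = 0.029062 ≈ 0.0291


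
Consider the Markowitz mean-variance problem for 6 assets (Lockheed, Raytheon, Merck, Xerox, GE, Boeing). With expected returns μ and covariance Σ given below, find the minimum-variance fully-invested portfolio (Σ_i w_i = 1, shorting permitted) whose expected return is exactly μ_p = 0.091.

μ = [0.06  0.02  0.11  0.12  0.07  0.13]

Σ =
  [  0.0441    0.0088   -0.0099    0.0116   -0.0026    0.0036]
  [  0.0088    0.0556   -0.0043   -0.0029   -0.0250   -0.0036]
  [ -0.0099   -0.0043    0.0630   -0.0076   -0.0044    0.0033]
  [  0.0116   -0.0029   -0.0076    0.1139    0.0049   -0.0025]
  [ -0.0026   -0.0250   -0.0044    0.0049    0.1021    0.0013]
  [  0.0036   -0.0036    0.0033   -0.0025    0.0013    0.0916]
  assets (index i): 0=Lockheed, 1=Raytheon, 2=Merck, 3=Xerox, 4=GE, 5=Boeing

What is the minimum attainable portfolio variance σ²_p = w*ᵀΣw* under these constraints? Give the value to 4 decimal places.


0.0118

u=Σ⁻¹μ = [1.3291  0.8899  2.1418  1.0718  0.9611  1.3404]
v=Σ⁻¹𝟙 = [20.6760  25.1588  22.4859  8.3123  16.9205  10.2699]
a=μᵀu=0.703298  b=𝟙ᵀu=7.734178  c=𝟙ᵀv=103.823380  D=ac−b²=13.201308
λ₁=(c·0.091−b)/D = (103.823380·0.091−7.734178)/13.201308 = 0.129817
λ₂=(a−b·0.091)/D = (0.703298−7.734178·0.091)/13.201308 = -0.000039
w* = 0.129817·u + -0.000039·v:
  w_0 = 0.129817·1.3291 + -0.000039·20.6760 = 0.1717  (Lockheed)
  w_1 = 0.129817·0.8899 + -0.000039·25.1588 = 0.1145  (Raytheon)
  w_2 = 0.129817·2.1418 + -0.000039·22.4859 = 0.2772  (Merck)
  w_3 = 0.129817·1.0718 + -0.000039·8.3123 = 0.1388  (Xerox)
  w_4 = 0.129817·0.9611 + -0.000039·16.9205 = 0.1241  (GE)
  w_5 = 0.129817·1.3404 + -0.000039·10.2699 = 0.1736  (Boeing)
Σw_i=1.0000  μᵀw=0.0910
σ²=wᵀΣw=λ₁·μ_p+λ₂ = 0.129817·0.091 + -0.000039 = 0.011775 ≈ 0.0118


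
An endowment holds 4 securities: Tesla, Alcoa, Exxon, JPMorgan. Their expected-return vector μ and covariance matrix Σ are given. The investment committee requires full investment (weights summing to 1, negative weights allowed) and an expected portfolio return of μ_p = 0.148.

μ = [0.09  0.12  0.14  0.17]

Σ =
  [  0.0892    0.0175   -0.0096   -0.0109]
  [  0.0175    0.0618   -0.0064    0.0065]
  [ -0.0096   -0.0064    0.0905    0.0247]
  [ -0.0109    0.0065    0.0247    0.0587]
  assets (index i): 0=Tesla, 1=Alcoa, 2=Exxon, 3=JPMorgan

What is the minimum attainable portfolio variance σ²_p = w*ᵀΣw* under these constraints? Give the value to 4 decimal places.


0.0279

g=Σ⁻¹μ = [1.1419  1.4703  1.0938  2.4850]
h=Σ⁻¹𝟙 = [11.4687  12.4475  9.3678  13.8452]
a=μᵀg=0.854801  b=𝟙ᵀg=6.191074  c=𝟙ᵀh=47.129320  D=ac−b²=1.956780
λ₁=(c·0.148−b)/D = (47.129320·0.148−6.191074)/1.956780 = 0.400692
λ₂=(a−b·0.148)/D = (0.854801−6.191074·0.148)/1.956780 = -0.031418
w* = 0.400692·g + -0.031418·h:
  w_0 = 0.400692·1.1419 + -0.031418·11.4687 = 0.0972  (Tesla)
  w_1 = 0.400692·1.4703 + -0.031418·12.4475 = 0.1981  (Alcoa)
  w_2 = 0.400692·1.0938 + -0.031418·9.3678 = 0.1440  (Exxon)
  w_3 = 0.400692·2.4850 + -0.031418·13.8452 = 0.5607  (JPMorgan)
Σw_i=1.0000  μᵀw=0.1480
σ²=wᵀΣw=λ₁·μ_p+λ₂ = 0.400692·0.148 + -0.031418 = 0.027884 ≈ 0.0279


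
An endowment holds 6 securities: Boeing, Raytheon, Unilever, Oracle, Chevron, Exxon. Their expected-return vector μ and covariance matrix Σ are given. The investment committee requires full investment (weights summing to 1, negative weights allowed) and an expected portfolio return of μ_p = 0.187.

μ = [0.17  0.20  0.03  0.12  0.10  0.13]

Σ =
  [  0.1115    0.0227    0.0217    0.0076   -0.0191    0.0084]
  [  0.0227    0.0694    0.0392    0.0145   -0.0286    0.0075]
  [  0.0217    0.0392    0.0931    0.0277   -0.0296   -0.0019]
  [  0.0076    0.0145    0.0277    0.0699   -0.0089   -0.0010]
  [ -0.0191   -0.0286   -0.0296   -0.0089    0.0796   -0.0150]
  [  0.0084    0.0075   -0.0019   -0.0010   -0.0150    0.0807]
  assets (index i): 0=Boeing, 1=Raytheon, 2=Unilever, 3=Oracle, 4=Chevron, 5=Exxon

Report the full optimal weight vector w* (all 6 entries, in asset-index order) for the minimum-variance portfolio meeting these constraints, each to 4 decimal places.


p=Σ⁻¹μ = [1.2369  3.7966  -1.0503  1.6203  3.0257  1.6871]
q=Σ⁻¹𝟙 = [7.0395  14.2766  8.7212  10.7563  26.7759  15.6476]
a=μᵀp=1.654397  b=𝟙ᵀp=10.316197  c=𝟙ᵀq=83.217032  D=ac−b²=31.250069
λ₁=(c·0.187−b)/D = (83.217032·0.187−10.316197)/31.250069 = 0.167852
λ₂=(a−b·0.187)/D = (1.654397−10.316197·0.187)/31.250069 = -0.008791
w* = 0.167852·p + -0.008791·q:
  w_0 = 0.167852·1.2369 + -0.008791·7.0395 = 0.1457  (Boeing)
  w_1 = 0.167852·3.7966 + -0.008791·14.2766 = 0.5117  (Raytheon)
  w_2 = 0.167852·-1.0503 + -0.008791·8.7212 = -0.2530  (Unilever)
  w_3 = 0.167852·1.6203 + -0.008791·10.7563 = 0.1774  (Oracle)
  w_4 = 0.167852·3.0257 + -0.008791·26.7759 = 0.2725  (Chevron)
  w_5 = 0.167852·1.6871 + -0.008791·15.6476 = 0.1456  (Exxon)
Σw_i=1.0000  μᵀw=0.1870
σ²=wᵀΣw=λ₁·μ_p+λ₂ = 0.167852·0.187 + -0.008791 = 0.022597 ≈ 0.0226

0.1457  0.5117  -0.2530  0.1774  0.2725  0.1456


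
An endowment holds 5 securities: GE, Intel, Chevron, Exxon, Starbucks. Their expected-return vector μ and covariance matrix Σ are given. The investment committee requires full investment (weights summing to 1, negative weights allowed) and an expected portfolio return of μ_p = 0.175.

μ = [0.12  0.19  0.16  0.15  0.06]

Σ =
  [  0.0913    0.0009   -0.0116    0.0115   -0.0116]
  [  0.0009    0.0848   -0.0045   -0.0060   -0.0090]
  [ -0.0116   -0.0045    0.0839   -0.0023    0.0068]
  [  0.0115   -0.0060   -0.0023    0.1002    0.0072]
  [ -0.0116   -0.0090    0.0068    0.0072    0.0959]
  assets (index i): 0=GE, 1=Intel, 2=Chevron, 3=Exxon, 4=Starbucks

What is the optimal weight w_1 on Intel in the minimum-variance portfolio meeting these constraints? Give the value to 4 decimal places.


u=Σ⁻¹μ = [1.4850  2.5293  2.2256  1.4735  0.7742]
v=Σ⁻¹𝟙 = [12.9353  14.2509  13.7661  8.8247  11.6909]
a=μᵀu=1.282349  b=𝟙ᵀu=8.487637  c=𝟙ᵀv=61.467890  D=ac−b²=6.783275
λ₁=(c·0.175−b)/D = (61.467890·0.175−8.487637)/6.783275 = 0.334535
λ₂=(a−b·0.175)/D = (1.282349−8.487637·0.175)/6.783275 = -0.029925
w* = 0.334535·u + -0.029925·v:
  w_0 = 0.334535·1.4850 + -0.029925·12.9353 = 0.1097  (GE)
  w_1 = 0.334535·2.5293 + -0.029925·14.2509 = 0.4197  (Intel)
  w_2 = 0.334535·2.2256 + -0.029925·13.7661 = 0.3326  (Chevron)
  w_3 = 0.334535·1.4735 + -0.029925·8.8247 = 0.2289  (Exxon)
  w_4 = 0.334535·0.7742 + -0.029925·11.6909 = -0.0909  (Starbucks)
Σw_i=1.0000  μᵀw=0.1750
σ²=wᵀΣw=λ₁·μ_p+λ₂ = 0.334535·0.175 + -0.029925 = 0.028619 ≈ 0.0286

0.4197


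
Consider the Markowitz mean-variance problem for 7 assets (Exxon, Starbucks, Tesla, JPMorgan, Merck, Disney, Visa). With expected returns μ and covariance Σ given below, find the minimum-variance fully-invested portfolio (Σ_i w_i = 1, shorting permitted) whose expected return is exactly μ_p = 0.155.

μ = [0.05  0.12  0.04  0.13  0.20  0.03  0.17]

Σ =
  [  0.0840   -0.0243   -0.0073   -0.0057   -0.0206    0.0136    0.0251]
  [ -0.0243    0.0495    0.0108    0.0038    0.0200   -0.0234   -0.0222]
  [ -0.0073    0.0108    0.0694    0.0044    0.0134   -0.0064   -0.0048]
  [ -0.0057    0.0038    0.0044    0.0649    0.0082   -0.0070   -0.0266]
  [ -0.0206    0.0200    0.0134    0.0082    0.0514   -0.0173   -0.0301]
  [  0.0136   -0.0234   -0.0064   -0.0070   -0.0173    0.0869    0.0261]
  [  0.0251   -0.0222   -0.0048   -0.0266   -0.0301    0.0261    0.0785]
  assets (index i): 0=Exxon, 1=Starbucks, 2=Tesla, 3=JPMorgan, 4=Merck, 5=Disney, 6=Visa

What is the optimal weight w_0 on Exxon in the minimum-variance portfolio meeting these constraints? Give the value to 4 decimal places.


g=Σ⁻¹μ = [1.4329  3.4884  -0.8325  3.7703  6.6111  0.7554  6.2044]
h=Σ⁻¹𝟙 = [20.2092  36.3084  6.8633  25.6001  32.2937  17.4401  32.2237]
a=μᵀg=3.346724  b=𝟙ᵀg=21.429976  c=𝟙ᵀh=170.938346  D=ac−b²=112.839645
λ₁=(c·0.155−b)/D = (170.938346·0.155−21.429976)/112.839645 = 0.044891
λ₂=(a−b·0.155)/D = (3.346724−21.429976·0.155)/112.839645 = 0.000222
w* = 0.044891·g + 0.000222·h:
  w_0 = 0.044891·1.4329 + 0.000222·20.2092 = 0.0688  (Exxon)
  w_1 = 0.044891·3.4884 + 0.000222·36.3084 = 0.1647  (Starbucks)
  w_2 = 0.044891·-0.8325 + 0.000222·6.8633 = -0.0358  (Tesla)
  w_3 = 0.044891·3.7703 + 0.000222·25.6001 = 0.1749  (JPMorgan)
  w_4 = 0.044891·6.6111 + 0.000222·32.2937 = 0.3040  (Merck)
  w_5 = 0.044891·0.7554 + 0.000222·17.4401 = 0.0378  (Disney)
  w_6 = 0.044891·6.2044 + 0.000222·32.2237 = 0.2857  (Visa)
Σw_i=1.0000  μᵀw=0.1550
σ²=wᵀΣw=λ₁·μ_p+λ₂ = 0.044891·0.155 + 0.000222 = 0.007180 ≈ 0.0072

0.0688


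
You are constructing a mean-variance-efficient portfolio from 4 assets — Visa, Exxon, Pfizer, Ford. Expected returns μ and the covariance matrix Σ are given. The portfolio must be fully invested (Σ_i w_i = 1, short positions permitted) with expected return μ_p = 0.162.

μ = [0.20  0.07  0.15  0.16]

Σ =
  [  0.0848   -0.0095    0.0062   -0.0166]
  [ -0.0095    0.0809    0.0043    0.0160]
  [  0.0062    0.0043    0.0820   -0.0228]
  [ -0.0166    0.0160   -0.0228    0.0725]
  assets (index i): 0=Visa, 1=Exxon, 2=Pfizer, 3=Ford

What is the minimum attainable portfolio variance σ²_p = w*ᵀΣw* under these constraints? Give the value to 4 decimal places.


p=Σ⁻¹μ = [2.9157  0.3554  2.5945  3.6120]
q=Σ⁻¹𝟙 = [15.6467  9.2988  16.2019  20.4187]
a=μᵀp=1.575101  b=𝟙ᵀp=9.477523  c=𝟙ᵀq=61.566064  D=ac−b²=7.149312
λ₁=(c·0.162−b)/D = (61.566064·0.162−9.477523)/7.149312 = 0.069402
λ₂=(a−b·0.162)/D = (1.575101−9.477523·0.162)/7.149312 = 0.005559
w* = 0.069402·p + 0.005559·q:
  w_0 = 0.069402·2.9157 + 0.005559·15.6467 = 0.2893  (Visa)
  w_1 = 0.069402·0.3554 + 0.005559·9.2988 = 0.0764  (Exxon)
  w_2 = 0.069402·2.5945 + 0.005559·16.2019 = 0.2701  (Pfizer)
  w_3 = 0.069402·3.6120 + 0.005559·20.4187 = 0.3642  (Ford)
Σw_i=1.0000  μᵀw=0.1620
σ²=wᵀΣw=λ₁·μ_p+λ₂ = 0.069402·0.162 + 0.005559 = 0.016802 ≈ 0.0168

0.0168


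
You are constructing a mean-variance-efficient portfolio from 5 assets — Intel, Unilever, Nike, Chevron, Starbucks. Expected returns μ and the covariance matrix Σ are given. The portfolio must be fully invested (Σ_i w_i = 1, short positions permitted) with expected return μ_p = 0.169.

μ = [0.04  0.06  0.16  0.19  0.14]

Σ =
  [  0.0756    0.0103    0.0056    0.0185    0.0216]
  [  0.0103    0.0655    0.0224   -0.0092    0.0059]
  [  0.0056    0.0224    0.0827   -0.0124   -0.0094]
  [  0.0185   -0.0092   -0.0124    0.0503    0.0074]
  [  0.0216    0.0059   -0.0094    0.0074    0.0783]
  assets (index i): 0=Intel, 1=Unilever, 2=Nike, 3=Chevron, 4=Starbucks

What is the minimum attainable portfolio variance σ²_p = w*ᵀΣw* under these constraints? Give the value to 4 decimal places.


0.0180

u=Σ⁻¹μ = [-1.5483  0.6977  2.8123  4.8675  2.0401]
v=Σ⁻¹𝟙 = [1.7572  12.7715  13.2179  23.2527  10.7135]
a=μᵀu=1.640350  b=𝟙ᵀu=8.869349  c=𝟙ᵀv=61.712864  D=ac−b²=22.565330
λ₁=(c·0.169−b)/D = (61.712864·0.169−8.869349)/22.565330 = 0.069138
λ₂=(a−b·0.169)/D = (1.640350−8.869349·0.169)/22.565330 = 0.006268
w* = 0.069138·u + 0.006268·v:
  w_0 = 0.069138·-1.5483 + 0.006268·1.7572 = -0.0960  (Intel)
  w_1 = 0.069138·0.6977 + 0.006268·12.7715 = 0.1283  (Unilever)
  w_2 = 0.069138·2.8123 + 0.006268·13.2179 = 0.2773  (Nike)
  w_3 = 0.069138·4.8675 + 0.006268·23.2527 = 0.4823  (Chevron)
  w_4 = 0.069138·2.0401 + 0.006268·10.7135 = 0.2082  (Starbucks)
Σw_i=1.0000  μᵀw=0.1690
σ²=wᵀΣw=λ₁·μ_p+λ₂ = 0.069138·0.169 + 0.006268 = 0.017952 ≈ 0.0180


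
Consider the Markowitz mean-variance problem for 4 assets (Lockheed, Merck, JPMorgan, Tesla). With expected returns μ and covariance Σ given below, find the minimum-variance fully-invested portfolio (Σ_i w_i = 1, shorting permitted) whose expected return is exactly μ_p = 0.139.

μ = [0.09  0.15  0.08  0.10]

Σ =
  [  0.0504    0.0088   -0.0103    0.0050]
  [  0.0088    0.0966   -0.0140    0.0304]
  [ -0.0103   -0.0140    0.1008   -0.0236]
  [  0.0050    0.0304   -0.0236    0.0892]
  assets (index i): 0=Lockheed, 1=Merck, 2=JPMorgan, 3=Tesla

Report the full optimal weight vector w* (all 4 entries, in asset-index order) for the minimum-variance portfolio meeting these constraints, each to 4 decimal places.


g=Σ⁻¹μ = [1.7464  1.2953  1.3733  0.9451]
h=Σ⁻¹𝟙 = [20.6642  7.0334  15.7788  11.8301]
a=μᵀg=0.555845  b=𝟙ᵀg=5.360094  c=𝟙ᵀh=55.306430  D=ac−b²=2.011203
λ₁=(c·0.139−b)/D = (55.306430·0.139−5.360094)/2.011203 = 1.157267
λ₂=(a−b·0.139)/D = (0.555845−5.360094·0.139)/2.011203 = -0.094077
w* = 1.157267·g + -0.094077·h:
  w_0 = 1.157267·1.7464 + -0.094077·20.6642 = 0.0771  (Lockheed)
  w_1 = 1.157267·1.2953 + -0.094077·7.0334 = 0.8373  (Merck)
  w_2 = 1.157267·1.3733 + -0.094077·15.7788 = 0.1048  (JPMorgan)
  w_3 = 1.157267·0.9451 + -0.094077·11.8301 = -0.0192  (Tesla)
Σw_i=1.0000  μᵀw=0.1390
σ²=wᵀΣw=λ₁·μ_p+λ₂ = 1.157267·0.139 + -0.094077 = 0.066783 ≈ 0.0668

0.0771  0.8373  0.1048  -0.0192


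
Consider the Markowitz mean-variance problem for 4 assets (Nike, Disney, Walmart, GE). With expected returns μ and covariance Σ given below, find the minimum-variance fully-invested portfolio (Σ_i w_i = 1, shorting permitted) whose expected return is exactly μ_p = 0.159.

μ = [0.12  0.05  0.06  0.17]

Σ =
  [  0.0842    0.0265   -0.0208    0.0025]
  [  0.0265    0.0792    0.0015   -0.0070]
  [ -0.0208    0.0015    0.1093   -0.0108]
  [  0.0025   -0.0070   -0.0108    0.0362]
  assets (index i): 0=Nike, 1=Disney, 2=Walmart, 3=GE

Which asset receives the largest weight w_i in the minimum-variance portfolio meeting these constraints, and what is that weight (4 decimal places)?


GE (0.7905)

p=Σ⁻¹μ = [1.4145  0.5842  1.3144  5.1036]
q=Σ⁻¹𝟙 = [10.7377  11.7162  14.3345  33.4249]
a=μᵀp=1.145416  b=𝟙ᵀp=8.416639  c=𝟙ᵀq=70.213306  D=ac−b²=9.583632
λ₁=(c·0.159−b)/D = (70.213306·0.159−8.416639)/9.583632 = 0.286663
λ₂=(a−b·0.159)/D = (1.145416−8.416639·0.159)/9.583632 = -0.020121
w* = 0.286663·p + -0.020121·q:
  w_0 = 0.286663·1.4145 + -0.020121·10.7377 = 0.1894  (Nike)
  w_1 = 0.286663·0.5842 + -0.020121·11.7162 = -0.0683  (Disney)
  w_2 = 0.286663·1.3144 + -0.020121·14.3345 = 0.0884  (Walmart)
  w_3 = 0.286663·5.1036 + -0.020121·33.4249 = 0.7905  (GE)
Σw_i=1.0000  μᵀw=0.1590
σ²=wᵀΣw=λ₁·μ_p+λ₂ = 0.286663·0.159 + -0.020121 = 0.025459 ≈ 0.0255


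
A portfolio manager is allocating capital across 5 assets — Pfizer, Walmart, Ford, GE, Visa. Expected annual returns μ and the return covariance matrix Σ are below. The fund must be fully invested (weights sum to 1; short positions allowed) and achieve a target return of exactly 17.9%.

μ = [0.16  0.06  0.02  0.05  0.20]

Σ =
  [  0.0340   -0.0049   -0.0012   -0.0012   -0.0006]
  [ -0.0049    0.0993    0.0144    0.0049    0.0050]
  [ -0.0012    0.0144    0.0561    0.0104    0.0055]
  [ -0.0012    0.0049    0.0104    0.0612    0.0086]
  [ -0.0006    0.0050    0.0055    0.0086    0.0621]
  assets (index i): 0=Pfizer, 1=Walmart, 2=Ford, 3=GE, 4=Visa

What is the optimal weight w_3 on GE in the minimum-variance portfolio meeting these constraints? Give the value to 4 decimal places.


0.0103

x=Σ⁻¹μ = [4.8711  0.6791  -0.1036  0.4313  3.1624]
y=Σ⁻¹𝟙 = [31.7533  8.5294  12.7717  12.2980  12.8888]
a=μᵀx=1.472109  b=𝟙ᵀx=9.040395  c=𝟙ᵀy=78.241292  D=ac−b²=33.450993
λ₁=(c·0.179−b)/D = (78.241292·0.179−9.040395)/33.450993 = 0.148420
λ₂=(a−b·0.179)/D = (1.472109−9.040395·0.179)/33.450993 = -0.004368
w* = 0.148420·x + -0.004368·y:
  w_0 = 0.148420·4.8711 + -0.004368·31.7533 = 0.5843  (Pfizer)
  w_1 = 0.148420·0.6791 + -0.004368·8.5294 = 0.0635  (Walmart)
  w_2 = 0.148420·-0.1036 + -0.004368·12.7717 = -0.0712  (Ford)
  w_3 = 0.148420·0.4313 + -0.004368·12.2980 = 0.0103  (GE)
  w_4 = 0.148420·3.1624 + -0.004368·12.8888 = 0.4131  (Visa)
Σw_i=1.0000  μᵀw=0.1790
σ²=wᵀΣw=λ₁·μ_p+λ₂ = 0.148420·0.179 + -0.004368 = 0.022199 ≈ 0.0222


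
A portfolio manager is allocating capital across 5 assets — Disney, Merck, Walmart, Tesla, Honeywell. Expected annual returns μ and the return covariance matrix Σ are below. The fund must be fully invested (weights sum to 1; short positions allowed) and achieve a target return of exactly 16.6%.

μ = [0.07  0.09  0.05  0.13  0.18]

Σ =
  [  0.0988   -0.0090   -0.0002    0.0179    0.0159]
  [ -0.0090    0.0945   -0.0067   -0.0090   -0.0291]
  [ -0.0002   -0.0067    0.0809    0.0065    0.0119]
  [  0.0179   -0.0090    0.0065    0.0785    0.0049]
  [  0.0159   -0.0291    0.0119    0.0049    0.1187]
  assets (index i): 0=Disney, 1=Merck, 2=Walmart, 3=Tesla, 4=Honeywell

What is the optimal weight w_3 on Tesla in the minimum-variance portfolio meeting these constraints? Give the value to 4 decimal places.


u=Σ⁻¹μ = [0.2782  1.7143  0.3644  1.6470  1.7949]
v=Σ⁻¹𝟙 = [8.0250  16.2155  11.3927  11.2180  9.7197]
a=μᵀu=0.729164  b=𝟙ᵀu=5.798667  c=𝟙ᵀv=56.570879  D=ac−b²=7.624890
λ₁=(c·0.166−b)/D = (56.570879·0.166−5.798667)/7.624890 = 0.471102
λ₂=(a−b·0.166)/D = (0.729164−5.798667·0.166)/7.624890 = -0.030612
w* = 0.471102·u + -0.030612·v:
  w_0 = 0.471102·0.2782 + -0.030612·8.0250 = -0.1146  (Disney)
  w_1 = 0.471102·1.7143 + -0.030612·16.2155 = 0.3112  (Merck)
  w_2 = 0.471102·0.3644 + -0.030612·11.3927 = -0.1771  (Walmart)
  w_3 = 0.471102·1.6470 + -0.030612·11.2180 = 0.4325  (Tesla)
  w_4 = 0.471102·1.7949 + -0.030612·9.7197 = 0.5480  (Honeywell)
Σw_i=1.0000  μᵀw=0.1660
σ²=wᵀΣw=λ₁·μ_p+λ₂ = 0.471102·0.166 + -0.030612 = 0.047591 ≈ 0.0476

0.4325


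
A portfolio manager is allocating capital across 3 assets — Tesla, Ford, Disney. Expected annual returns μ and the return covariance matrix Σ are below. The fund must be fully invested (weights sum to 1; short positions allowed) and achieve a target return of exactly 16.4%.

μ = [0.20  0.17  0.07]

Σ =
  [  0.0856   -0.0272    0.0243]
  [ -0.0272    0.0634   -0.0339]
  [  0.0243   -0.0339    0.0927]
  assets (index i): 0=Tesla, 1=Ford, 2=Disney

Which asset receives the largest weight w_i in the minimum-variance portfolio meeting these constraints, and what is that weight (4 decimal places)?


Ford (0.4960)

x=Σ⁻¹μ = [3.4669  5.0799  1.7040]
y=Σ⁻¹𝟙 = [16.9053  32.8470  18.3680]
a=μᵀx=1.676243  b=𝟙ᵀx=10.250817  c=𝟙ᵀy=68.120341  D=ac−b²=9.106974
λ₁=(c·0.164−b)/D = (68.120341·0.164−10.250817)/9.106974 = 0.101122
λ₂=(a−b·0.164)/D = (1.676243−10.250817·0.164)/9.106974 = -0.000537
w* = 0.101122·x + -0.000537·y:
  w_0 = 0.101122·3.4669 + -0.000537·16.9053 = 0.3415  (Tesla)
  w_1 = 0.101122·5.0799 + -0.000537·32.8470 = 0.4960  (Ford)
  w_2 = 0.101122·1.7040 + -0.000537·18.3680 = 0.1625  (Disney)
Σw_i=1.0000  μᵀw=0.1640
σ²=wᵀΣw=λ₁·μ_p+λ₂ = 0.101122·0.164 + -0.000537 = 0.016047 ≈ 0.0160


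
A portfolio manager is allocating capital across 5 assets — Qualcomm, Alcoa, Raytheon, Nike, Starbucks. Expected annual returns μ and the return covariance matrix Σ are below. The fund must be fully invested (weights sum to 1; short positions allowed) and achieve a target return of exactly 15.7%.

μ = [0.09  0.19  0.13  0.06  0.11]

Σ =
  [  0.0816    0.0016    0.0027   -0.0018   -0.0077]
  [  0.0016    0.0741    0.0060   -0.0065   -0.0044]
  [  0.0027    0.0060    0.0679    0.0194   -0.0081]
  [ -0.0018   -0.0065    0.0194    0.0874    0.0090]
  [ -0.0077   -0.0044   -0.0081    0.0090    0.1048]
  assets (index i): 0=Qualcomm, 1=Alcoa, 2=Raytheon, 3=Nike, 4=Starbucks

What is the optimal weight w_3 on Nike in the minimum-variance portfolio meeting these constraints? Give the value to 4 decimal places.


-0.0625

p=Σ⁻¹μ = [1.1320  2.5151  1.6975  0.3824  1.3367]
q=Σ⁻¹𝟙 = [12.8509  13.7148  11.7818  8.9574  11.2034]
a=μᵀp=0.970422  b=𝟙ᵀp=7.063848  c=𝟙ᵀq=58.508344  D=ac−b²=6.879862
λ₁=(c·0.157−b)/D = (58.508344·0.157−7.063848)/6.879862 = 0.308431
λ₂=(a−b·0.157)/D = (0.970422−7.063848·0.157)/6.879862 = -0.020146
w* = 0.308431·p + -0.020146·q:
  w_0 = 0.308431·1.1320 + -0.020146·12.8509 = 0.0903  (Qualcomm)
  w_1 = 0.308431·2.5151 + -0.020146·13.7148 = 0.4994  (Alcoa)
  w_2 = 0.308431·1.6975 + -0.020146·11.7818 = 0.2862  (Raytheon)
  w_3 = 0.308431·0.3824 + -0.020146·8.9574 = -0.0625  (Nike)
  w_4 = 0.308431·1.3367 + -0.020146·11.2034 = 0.1866  (Starbucks)
Σw_i=1.0000  μᵀw=0.1570
σ²=wᵀΣw=λ₁·μ_p+λ₂ = 0.308431·0.157 + -0.020146 = 0.028278 ≈ 0.0283


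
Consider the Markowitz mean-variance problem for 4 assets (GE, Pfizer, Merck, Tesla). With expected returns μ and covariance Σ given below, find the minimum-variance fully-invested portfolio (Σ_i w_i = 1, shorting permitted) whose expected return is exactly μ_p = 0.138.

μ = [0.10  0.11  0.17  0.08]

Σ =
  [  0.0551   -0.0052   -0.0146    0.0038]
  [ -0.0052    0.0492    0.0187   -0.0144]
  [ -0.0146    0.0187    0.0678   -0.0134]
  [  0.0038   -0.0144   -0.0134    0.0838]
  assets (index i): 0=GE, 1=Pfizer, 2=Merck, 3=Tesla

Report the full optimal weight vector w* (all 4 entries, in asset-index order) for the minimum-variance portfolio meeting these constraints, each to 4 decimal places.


g=Σ⁻¹μ = [2.6436  1.8972  2.8736  1.6203]
h=Σ⁻¹𝟙 = [23.5676  21.2751  17.3753  17.2987]
a=μᵀg=1.091191  b=𝟙ᵀg=9.034721  c=𝟙ᵀh=79.516738  D=ac−b²=5.141778
λ₁=(c·0.138−b)/D = (79.516738·0.138−9.034721)/5.141778 = 0.377027
λ₂=(a−b·0.138)/D = (1.091191−9.034721·0.138)/5.141778 = -0.030262
w* = 0.377027·g + -0.030262·h:
  w_0 = 0.377027·2.6436 + -0.030262·23.5676 = 0.2835  (GE)
  w_1 = 0.377027·1.8972 + -0.030262·21.2751 = 0.0715  (Pfizer)
  w_2 = 0.377027·2.8736 + -0.030262·17.3753 = 0.5576  (Merck)
  w_3 = 0.377027·1.6203 + -0.030262·17.2987 = 0.0874  (Tesla)
Σw_i=1.0000  μᵀw=0.1380
σ²=wᵀΣw=λ₁·μ_p+λ₂ = 0.377027·0.138 + -0.030262 = 0.021768 ≈ 0.0218

0.2835  0.0715  0.5576  0.0874
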